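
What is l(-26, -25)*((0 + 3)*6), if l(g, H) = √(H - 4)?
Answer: 18*I*√29 ≈ 96.933*I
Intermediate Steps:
l(g, H) = √(-4 + H)
l(-26, -25)*((0 + 3)*6) = √(-4 - 25)*((0 + 3)*6) = √(-29)*(3*6) = (I*√29)*18 = 18*I*√29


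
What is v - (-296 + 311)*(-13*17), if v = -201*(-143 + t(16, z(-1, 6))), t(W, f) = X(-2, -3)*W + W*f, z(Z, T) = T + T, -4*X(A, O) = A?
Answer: -8142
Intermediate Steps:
X(A, O) = -A/4
z(Z, T) = 2*T
t(W, f) = W/2 + W*f (t(W, f) = (-¼*(-2))*W + W*f = W/2 + W*f)
v = -11457 (v = -201*(-143 + 16*(½ + 2*6)) = -201*(-143 + 16*(½ + 12)) = -201*(-143 + 16*(25/2)) = -201*(-143 + 200) = -201*57 = -11457)
v - (-296 + 311)*(-13*17) = -11457 - (-296 + 311)*(-13*17) = -11457 - 15*(-221) = -11457 - 1*(-3315) = -11457 + 3315 = -8142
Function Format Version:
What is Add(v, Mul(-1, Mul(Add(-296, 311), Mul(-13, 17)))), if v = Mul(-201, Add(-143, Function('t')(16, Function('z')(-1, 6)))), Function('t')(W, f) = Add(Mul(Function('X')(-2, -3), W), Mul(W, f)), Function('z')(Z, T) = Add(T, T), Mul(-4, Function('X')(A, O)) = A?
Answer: -8142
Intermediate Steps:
Function('X')(A, O) = Mul(Rational(-1, 4), A)
Function('z')(Z, T) = Mul(2, T)
Function('t')(W, f) = Add(Mul(Rational(1, 2), W), Mul(W, f)) (Function('t')(W, f) = Add(Mul(Mul(Rational(-1, 4), -2), W), Mul(W, f)) = Add(Mul(Rational(1, 2), W), Mul(W, f)))
v = -11457 (v = Mul(-201, Add(-143, Mul(16, Add(Rational(1, 2), Mul(2, 6))))) = Mul(-201, Add(-143, Mul(16, Add(Rational(1, 2), 12)))) = Mul(-201, Add(-143, Mul(16, Rational(25, 2)))) = Mul(-201, Add(-143, 200)) = Mul(-201, 57) = -11457)
Add(v, Mul(-1, Mul(Add(-296, 311), Mul(-13, 17)))) = Add(-11457, Mul(-1, Mul(Add(-296, 311), Mul(-13, 17)))) = Add(-11457, Mul(-1, Mul(15, -221))) = Add(-11457, Mul(-1, -3315)) = Add(-11457, 3315) = -8142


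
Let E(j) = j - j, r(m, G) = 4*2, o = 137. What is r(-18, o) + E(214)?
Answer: 8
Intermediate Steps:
r(m, G) = 8
E(j) = 0
r(-18, o) + E(214) = 8 + 0 = 8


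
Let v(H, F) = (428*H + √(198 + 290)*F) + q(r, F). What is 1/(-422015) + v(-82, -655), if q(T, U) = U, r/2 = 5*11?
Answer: -15087458266/422015 - 1310*√122 ≈ -50220.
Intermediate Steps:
r = 110 (r = 2*(5*11) = 2*55 = 110)
v(H, F) = F + 428*H + 2*F*√122 (v(H, F) = (428*H + √(198 + 290)*F) + F = (428*H + √488*F) + F = (428*H + (2*√122)*F) + F = (428*H + 2*F*√122) + F = F + 428*H + 2*F*√122)
1/(-422015) + v(-82, -655) = 1/(-422015) + (-655 + 428*(-82) + 2*(-655)*√122) = -1/422015 + (-655 - 35096 - 1310*√122) = -1/422015 + (-35751 - 1310*√122) = -15087458266/422015 - 1310*√122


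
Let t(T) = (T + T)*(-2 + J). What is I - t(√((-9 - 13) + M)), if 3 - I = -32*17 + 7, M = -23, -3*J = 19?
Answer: 540 + 50*I*√5 ≈ 540.0 + 111.8*I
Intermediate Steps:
J = -19/3 (J = -⅓*19 = -19/3 ≈ -6.3333)
t(T) = -50*T/3 (t(T) = (T + T)*(-2 - 19/3) = (2*T)*(-25/3) = -50*T/3)
I = 540 (I = 3 - (-32*17 + 7) = 3 - (-544 + 7) = 3 - 1*(-537) = 3 + 537 = 540)
I - t(√((-9 - 13) + M)) = 540 - (-50)*√((-9 - 13) - 23)/3 = 540 - (-50)*√(-22 - 23)/3 = 540 - (-50)*√(-45)/3 = 540 - (-50)*3*I*√5/3 = 540 - (-50)*I*√5 = 540 + 50*I*√5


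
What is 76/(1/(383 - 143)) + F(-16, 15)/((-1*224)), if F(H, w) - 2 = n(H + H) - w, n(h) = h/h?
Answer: 1021443/56 ≈ 18240.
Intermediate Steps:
n(h) = 1
F(H, w) = 3 - w (F(H, w) = 2 + (1 - w) = 3 - w)
76/(1/(383 - 143)) + F(-16, 15)/((-1*224)) = 76/(1/(383 - 143)) + (3 - 1*15)/((-1*224)) = 76/(1/240) + (3 - 15)/(-224) = 76/(1/240) - 12*(-1/224) = 76*240 + 3/56 = 18240 + 3/56 = 1021443/56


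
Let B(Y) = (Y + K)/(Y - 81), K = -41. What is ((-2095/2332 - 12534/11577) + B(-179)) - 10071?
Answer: -1178333459569/116989444 ≈ -10072.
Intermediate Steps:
B(Y) = (-41 + Y)/(-81 + Y) (B(Y) = (Y - 41)/(Y - 81) = (-41 + Y)/(-81 + Y))
((-2095/2332 - 12534/11577) + B(-179)) - 10071 = ((-2095/2332 - 12534/11577) + (-41 - 179)/(-81 - 179)) - 10071 = ((-2095*1/2332 - 12534*1/11577) - 220/(-260)) - 10071 = ((-2095/2332 - 4178/3859) - 1/260*(-220)) - 10071 = (-17827701/8999188 + 11/13) - 10071 = -132769045/116989444 - 10071 = -1178333459569/116989444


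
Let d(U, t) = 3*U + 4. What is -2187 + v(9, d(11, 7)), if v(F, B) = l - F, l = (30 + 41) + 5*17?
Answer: -2040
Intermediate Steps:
d(U, t) = 4 + 3*U
l = 156 (l = 71 + 85 = 156)
v(F, B) = 156 - F
-2187 + v(9, d(11, 7)) = -2187 + (156 - 1*9) = -2187 + (156 - 9) = -2187 + 147 = -2040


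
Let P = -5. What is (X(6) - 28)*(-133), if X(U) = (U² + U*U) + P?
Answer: -5187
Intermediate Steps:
X(U) = -5 + 2*U² (X(U) = (U² + U*U) - 5 = (U² + U²) - 5 = 2*U² - 5 = -5 + 2*U²)
(X(6) - 28)*(-133) = ((-5 + 2*6²) - 28)*(-133) = ((-5 + 2*36) - 28)*(-133) = ((-5 + 72) - 28)*(-133) = (67 - 28)*(-133) = 39*(-133) = -5187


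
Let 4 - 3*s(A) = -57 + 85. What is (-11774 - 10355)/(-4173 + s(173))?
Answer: 22129/4181 ≈ 5.2928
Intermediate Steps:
s(A) = -8 (s(A) = 4/3 - (-57 + 85)/3 = 4/3 - ⅓*28 = 4/3 - 28/3 = -8)
(-11774 - 10355)/(-4173 + s(173)) = (-11774 - 10355)/(-4173 - 8) = -22129/(-4181) = -22129*(-1/4181) = 22129/4181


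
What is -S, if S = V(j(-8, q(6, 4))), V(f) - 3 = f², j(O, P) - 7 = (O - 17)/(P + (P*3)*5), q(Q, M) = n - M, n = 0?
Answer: -236017/4096 ≈ -57.621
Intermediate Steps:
q(Q, M) = -M (q(Q, M) = 0 - M = -M)
j(O, P) = 7 + (-17 + O)/(16*P) (j(O, P) = 7 + (O - 17)/(P + (P*3)*5) = 7 + (-17 + O)/(P + (3*P)*5) = 7 + (-17 + O)/(P + 15*P) = 7 + (-17 + O)/((16*P)) = 7 + (-17 + O)*(1/(16*P)) = 7 + (-17 + O)/(16*P))
V(f) = 3 + f²
S = 236017/4096 (S = 3 + ((-17 - 8 + 112*(-1*4))/(16*((-1*4))))² = 3 + ((1/16)*(-17 - 8 + 112*(-4))/(-4))² = 3 + ((1/16)*(-¼)*(-17 - 8 - 448))² = 3 + ((1/16)*(-¼)*(-473))² = 3 + (473/64)² = 3 + 223729/4096 = 236017/4096 ≈ 57.621)
-S = -1*236017/4096 = -236017/4096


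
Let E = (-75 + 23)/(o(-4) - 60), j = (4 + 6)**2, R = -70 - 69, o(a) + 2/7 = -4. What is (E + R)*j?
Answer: -124372/9 ≈ -13819.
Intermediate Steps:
o(a) = -30/7 (o(a) = -2/7 - 4 = -30/7)
R = -139
j = 100 (j = 10**2 = 100)
E = 182/225 (E = (-75 + 23)/(-30/7 - 60) = -52/(-450/7) = -52*(-7/450) = 182/225 ≈ 0.80889)
(E + R)*j = (182/225 - 139)*100 = -31093/225*100 = -124372/9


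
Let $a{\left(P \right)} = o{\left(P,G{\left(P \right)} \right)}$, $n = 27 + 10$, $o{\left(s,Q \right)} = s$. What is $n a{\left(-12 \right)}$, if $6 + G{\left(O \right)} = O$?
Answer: $-444$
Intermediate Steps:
$G{\left(O \right)} = -6 + O$
$n = 37$
$a{\left(P \right)} = P$
$n a{\left(-12 \right)} = 37 \left(-12\right) = -444$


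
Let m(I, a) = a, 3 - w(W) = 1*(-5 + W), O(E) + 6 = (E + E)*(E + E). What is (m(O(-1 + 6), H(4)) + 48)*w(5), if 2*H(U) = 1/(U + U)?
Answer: 2307/16 ≈ 144.19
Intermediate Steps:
H(U) = 1/(4*U) (H(U) = 1/(2*(U + U)) = 1/(2*((2*U))) = (1/(2*U))/2 = 1/(4*U))
O(E) = -6 + 4*E² (O(E) = -6 + (E + E)*(E + E) = -6 + (2*E)*(2*E) = -6 + 4*E²)
w(W) = 8 - W (w(W) = 3 - (-5 + W) = 3 + (5 - W) = 8 - W)
(m(O(-1 + 6), H(4)) + 48)*w(5) = ((¼)/4 + 48)*(8 - 1*5) = ((¼)*(¼) + 48)*(8 - 5) = (1/16 + 48)*3 = (769/16)*3 = 2307/16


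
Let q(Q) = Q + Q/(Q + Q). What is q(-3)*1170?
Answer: -2925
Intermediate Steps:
q(Q) = ½ + Q (q(Q) = Q + Q/((2*Q)) = Q + Q*(1/(2*Q)) = Q + ½ = ½ + Q)
q(-3)*1170 = (½ - 3)*1170 = -5/2*1170 = -2925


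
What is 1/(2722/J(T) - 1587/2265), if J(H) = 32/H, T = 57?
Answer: 12080/58562171 ≈ 0.00020628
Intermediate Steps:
1/(2722/J(T) - 1587/2265) = 1/(2722/((32/57)) - 1587/2265) = 1/(2722/((32*(1/57))) - 1587*1/2265) = 1/(2722/(32/57) - 529/755) = 1/(2722*(57/32) - 529/755) = 1/(77577/16 - 529/755) = 1/(58562171/12080) = 12080/58562171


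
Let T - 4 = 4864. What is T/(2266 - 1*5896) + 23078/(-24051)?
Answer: -33475568/14550855 ≈ -2.3006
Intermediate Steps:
T = 4868 (T = 4 + 4864 = 4868)
T/(2266 - 1*5896) + 23078/(-24051) = 4868/(2266 - 1*5896) + 23078/(-24051) = 4868/(2266 - 5896) + 23078*(-1/24051) = 4868/(-3630) - 23078/24051 = 4868*(-1/3630) - 23078/24051 = -2434/1815 - 23078/24051 = -33475568/14550855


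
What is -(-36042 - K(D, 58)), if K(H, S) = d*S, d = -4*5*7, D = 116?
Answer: 27922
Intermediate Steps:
d = -140 (d = -20*7 = -140)
K(H, S) = -140*S
-(-36042 - K(D, 58)) = -(-36042 - (-140)*58) = -(-36042 - 1*(-8120)) = -(-36042 + 8120) = -1*(-27922) = 27922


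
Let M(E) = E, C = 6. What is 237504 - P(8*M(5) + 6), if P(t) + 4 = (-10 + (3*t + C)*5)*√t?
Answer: 237508 - 710*√46 ≈ 2.3269e+5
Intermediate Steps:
P(t) = -4 + √t*(20 + 15*t) (P(t) = -4 + (-10 + (3*t + 6)*5)*√t = -4 + (-10 + (6 + 3*t)*5)*√t = -4 + (-10 + (30 + 15*t))*√t = -4 + (20 + 15*t)*√t = -4 + √t*(20 + 15*t))
237504 - P(8*M(5) + 6) = 237504 - (-4 + 15*(8*5 + 6)^(3/2) + 20*√(8*5 + 6)) = 237504 - (-4 + 15*(40 + 6)^(3/2) + 20*√(40 + 6)) = 237504 - (-4 + 15*46^(3/2) + 20*√46) = 237504 - (-4 + 15*(46*√46) + 20*√46) = 237504 - (-4 + 690*√46 + 20*√46) = 237504 - (-4 + 710*√46) = 237504 + (4 - 710*√46) = 237508 - 710*√46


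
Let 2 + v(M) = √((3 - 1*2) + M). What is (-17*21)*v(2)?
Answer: 714 - 357*√3 ≈ 95.658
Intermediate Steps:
v(M) = -2 + √(1 + M) (v(M) = -2 + √((3 - 1*2) + M) = -2 + √((3 - 2) + M) = -2 + √(1 + M))
(-17*21)*v(2) = (-17*21)*(-2 + √(1 + 2)) = -357*(-2 + √3) = 714 - 357*√3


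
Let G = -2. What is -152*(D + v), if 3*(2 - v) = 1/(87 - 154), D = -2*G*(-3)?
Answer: 305368/201 ≈ 1519.2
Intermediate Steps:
D = -12 (D = -2*(-2)*(-3) = 4*(-3) = -12)
v = 403/201 (v = 2 - 1/(3*(87 - 154)) = 2 - 1/3/(-67) = 2 - 1/3*(-1/67) = 2 + 1/201 = 403/201 ≈ 2.0050)
-152*(D + v) = -152*(-12 + 403/201) = -152*(-2009/201) = 305368/201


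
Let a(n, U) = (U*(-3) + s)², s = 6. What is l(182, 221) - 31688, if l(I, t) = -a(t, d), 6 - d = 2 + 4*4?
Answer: -33452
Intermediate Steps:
d = -12 (d = 6 - (2 + 4*4) = 6 - (2 + 16) = 6 - 1*18 = 6 - 18 = -12)
a(n, U) = (6 - 3*U)² (a(n, U) = (U*(-3) + 6)² = (-3*U + 6)² = (6 - 3*U)²)
l(I, t) = -1764 (l(I, t) = -9*(-2 - 12)² = -9*(-14)² = -9*196 = -1*1764 = -1764)
l(182, 221) - 31688 = -1764 - 31688 = -33452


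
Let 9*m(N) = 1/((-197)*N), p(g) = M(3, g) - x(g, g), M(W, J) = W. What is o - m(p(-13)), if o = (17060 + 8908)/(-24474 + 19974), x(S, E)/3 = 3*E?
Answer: -30694151/5319000 ≈ -5.7707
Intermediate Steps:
x(S, E) = 9*E (x(S, E) = 3*(3*E) = 9*E)
p(g) = 3 - 9*g
o = -2164/375 (o = 25968/(-4500) = 25968*(-1/4500) = -2164/375 ≈ -5.7707)
m(N) = -1/(1773*N) (m(N) = (1/((-197)*N))/9 = (-1/(197*N))/9 = -1/(1773*N))
o - m(p(-13)) = -2164/375 - (-1)/(1773*(3 - 9*(-13))) = -2164/375 - (-1)/(1773*(3 + 117)) = -2164/375 - (-1)/(1773*120) = -2164/375 - 1*(-1/212760) = -2164/375 + 1/212760 = -30694151/5319000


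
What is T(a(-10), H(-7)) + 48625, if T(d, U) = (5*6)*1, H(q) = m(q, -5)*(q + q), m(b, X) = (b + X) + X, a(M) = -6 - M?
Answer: 48655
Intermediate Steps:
m(b, X) = b + 2*X (m(b, X) = (X + b) + X = b + 2*X)
H(q) = 2*q*(-10 + q) (H(q) = (q + 2*(-5))*(q + q) = (q - 10)*(2*q) = (-10 + q)*(2*q) = 2*q*(-10 + q))
T(d, U) = 30 (T(d, U) = 30*1 = 30)
T(a(-10), H(-7)) + 48625 = 30 + 48625 = 48655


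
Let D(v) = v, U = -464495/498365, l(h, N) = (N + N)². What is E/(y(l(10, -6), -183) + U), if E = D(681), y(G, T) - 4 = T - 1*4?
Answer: -67877313/18333058 ≈ -3.7025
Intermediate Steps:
l(h, N) = 4*N² (l(h, N) = (2*N)² = 4*N²)
y(G, T) = T (y(G, T) = 4 + (T - 1*4) = 4 + (T - 4) = 4 + (-4 + T) = T)
U = -92899/99673 (U = -464495*1/498365 = -92899/99673 ≈ -0.93204)
E = 681
E/(y(l(10, -6), -183) + U) = 681/(-183 - 92899/99673) = 681/(-18333058/99673) = 681*(-99673/18333058) = -67877313/18333058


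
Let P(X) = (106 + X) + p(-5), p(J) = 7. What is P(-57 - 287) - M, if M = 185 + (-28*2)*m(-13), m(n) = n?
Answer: -1144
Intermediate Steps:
P(X) = 113 + X (P(X) = (106 + X) + 7 = 113 + X)
M = 913 (M = 185 - 28*2*(-13) = 185 - 56*(-13) = 185 + 728 = 913)
P(-57 - 287) - M = (113 + (-57 - 287)) - 1*913 = (113 - 344) - 913 = -231 - 913 = -1144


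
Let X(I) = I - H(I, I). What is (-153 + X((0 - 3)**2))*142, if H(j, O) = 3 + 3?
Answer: -21300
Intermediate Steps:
H(j, O) = 6
X(I) = -6 + I (X(I) = I - 1*6 = I - 6 = -6 + I)
(-153 + X((0 - 3)**2))*142 = (-153 + (-6 + (0 - 3)**2))*142 = (-153 + (-6 + (-3)**2))*142 = (-153 + (-6 + 9))*142 = (-153 + 3)*142 = -150*142 = -21300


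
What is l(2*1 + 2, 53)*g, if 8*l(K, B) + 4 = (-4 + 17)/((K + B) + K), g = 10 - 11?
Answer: 231/488 ≈ 0.47336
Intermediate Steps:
g = -1
l(K, B) = -1/2 + 13/(8*(B + 2*K)) (l(K, B) = -1/2 + ((-4 + 17)/((K + B) + K))/8 = -1/2 + (13/((B + K) + K))/8 = -1/2 + (13/(B + 2*K))/8 = -1/2 + 13/(8*(B + 2*K)))
l(2*1 + 2, 53)*g = ((13/8 - (2*1 + 2) - 1/2*53)/(53 + 2*(2*1 + 2)))*(-1) = ((13/8 - (2 + 2) - 53/2)/(53 + 2*(2 + 2)))*(-1) = ((13/8 - 1*4 - 53/2)/(53 + 2*4))*(-1) = ((13/8 - 4 - 53/2)/(53 + 8))*(-1) = (-231/8/61)*(-1) = ((1/61)*(-231/8))*(-1) = -231/488*(-1) = 231/488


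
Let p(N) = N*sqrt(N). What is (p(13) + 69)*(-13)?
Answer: -897 - 169*sqrt(13) ≈ -1506.3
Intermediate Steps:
p(N) = N**(3/2)
(p(13) + 69)*(-13) = (13**(3/2) + 69)*(-13) = (13*sqrt(13) + 69)*(-13) = (69 + 13*sqrt(13))*(-13) = -897 - 169*sqrt(13)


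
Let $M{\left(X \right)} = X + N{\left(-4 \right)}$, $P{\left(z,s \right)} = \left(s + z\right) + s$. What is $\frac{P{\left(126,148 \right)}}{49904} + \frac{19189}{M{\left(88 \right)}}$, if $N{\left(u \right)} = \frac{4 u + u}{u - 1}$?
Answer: $\frac{119705835}{573896} \approx 208.58$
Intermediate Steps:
$N{\left(u \right)} = \frac{5 u}{-1 + u}$
$P{\left(z,s \right)} = z + 2 s$
$M{\left(X \right)} = 4 + X$ ($M{\left(X \right)} = X + 5 \left(-4\right) \frac{1}{-1 - 4} = X + 5 \left(-4\right) \frac{1}{-5} = X + 5 \left(-4\right) \left(- \frac{1}{5}\right) = X + 4 = 4 + X$)
$\frac{P{\left(126,148 \right)}}{49904} + \frac{19189}{M{\left(88 \right)}} = \frac{126 + 2 \cdot 148}{49904} + \frac{19189}{4 + 88} = \left(126 + 296\right) \frac{1}{49904} + \frac{19189}{92} = 422 \cdot \frac{1}{49904} + 19189 \cdot \frac{1}{92} = \frac{211}{24952} + \frac{19189}{92} = \frac{119705835}{573896}$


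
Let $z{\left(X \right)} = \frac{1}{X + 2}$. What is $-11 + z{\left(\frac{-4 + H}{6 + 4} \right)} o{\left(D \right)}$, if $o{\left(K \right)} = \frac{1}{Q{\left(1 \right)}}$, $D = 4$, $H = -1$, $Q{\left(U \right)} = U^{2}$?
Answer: $- \frac{31}{3} \approx -10.333$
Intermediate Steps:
$o{\left(K \right)} = 1$ ($o{\left(K \right)} = \frac{1}{1^{2}} = 1^{-1} = 1$)
$z{\left(X \right)} = \frac{1}{2 + X}$
$-11 + z{\left(\frac{-4 + H}{6 + 4} \right)} o{\left(D \right)} = -11 + \frac{1}{2 + \frac{-4 - 1}{6 + 4}} \cdot 1 = -11 + \frac{1}{2 - \frac{5}{10}} \cdot 1 = -11 + \frac{1}{2 - \frac{1}{2}} \cdot 1 = -11 + \frac{1}{\frac{3}{2}} \cdot 1 = -11 + \frac{2}{3} \cdot 1 = -11 + \frac{2}{3} = - \frac{31}{3}$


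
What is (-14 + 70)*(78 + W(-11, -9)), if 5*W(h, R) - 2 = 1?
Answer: 22008/5 ≈ 4401.6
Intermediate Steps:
W(h, R) = ⅗ (W(h, R) = ⅖ + (⅕)*1 = ⅖ + ⅕ = ⅗)
(-14 + 70)*(78 + W(-11, -9)) = (-14 + 70)*(78 + ⅗) = 56*(393/5) = 22008/5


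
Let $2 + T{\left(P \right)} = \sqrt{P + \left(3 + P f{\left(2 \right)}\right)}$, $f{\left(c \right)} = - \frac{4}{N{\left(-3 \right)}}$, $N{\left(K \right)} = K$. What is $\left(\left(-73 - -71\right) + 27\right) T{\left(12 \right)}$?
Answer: $-50 + 25 \sqrt{31} \approx 89.194$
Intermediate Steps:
$f{\left(c \right)} = \frac{4}{3}$ ($f{\left(c \right)} = - \frac{4}{-3} = \left(-4\right) \left(- \frac{1}{3}\right) = \frac{4}{3}$)
$T{\left(P \right)} = -2 + \sqrt{3 + \frac{7 P}{3}}$ ($T{\left(P \right)} = -2 + \sqrt{P + \left(3 + P \frac{4}{3}\right)} = -2 + \sqrt{P + \left(3 + \frac{4 P}{3}\right)} = -2 + \sqrt{3 + \frac{7 P}{3}}$)
$\left(\left(-73 - -71\right) + 27\right) T{\left(12 \right)} = \left(\left(-73 - -71\right) + 27\right) \left(-2 + \frac{\sqrt{27 + 21 \cdot 12}}{3}\right) = \left(\left(-73 + 71\right) + 27\right) \left(-2 + \frac{\sqrt{27 + 252}}{3}\right) = \left(-2 + 27\right) \left(-2 + \frac{\sqrt{279}}{3}\right) = 25 \left(-2 + \frac{3 \sqrt{31}}{3}\right) = 25 \left(-2 + \sqrt{31}\right) = -50 + 25 \sqrt{31}$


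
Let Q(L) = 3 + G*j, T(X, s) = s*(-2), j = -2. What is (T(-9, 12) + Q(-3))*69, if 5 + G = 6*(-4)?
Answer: 2553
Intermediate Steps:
G = -29 (G = -5 + 6*(-4) = -5 - 24 = -29)
T(X, s) = -2*s
Q(L) = 61 (Q(L) = 3 - 29*(-2) = 3 + 58 = 61)
(T(-9, 12) + Q(-3))*69 = (-2*12 + 61)*69 = (-24 + 61)*69 = 37*69 = 2553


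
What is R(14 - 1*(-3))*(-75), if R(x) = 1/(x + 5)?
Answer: -75/22 ≈ -3.4091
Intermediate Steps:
R(x) = 1/(5 + x)
R(14 - 1*(-3))*(-75) = -75/(5 + (14 - 1*(-3))) = -75/(5 + (14 + 3)) = -75/(5 + 17) = -75/22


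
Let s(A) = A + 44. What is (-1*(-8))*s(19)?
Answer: 504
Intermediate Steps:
s(A) = 44 + A
(-1*(-8))*s(19) = (-1*(-8))*(44 + 19) = 8*63 = 504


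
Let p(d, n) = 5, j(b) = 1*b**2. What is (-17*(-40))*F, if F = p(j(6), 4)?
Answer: 3400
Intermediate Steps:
j(b) = b**2
F = 5
(-17*(-40))*F = -17*(-40)*5 = 680*5 = 3400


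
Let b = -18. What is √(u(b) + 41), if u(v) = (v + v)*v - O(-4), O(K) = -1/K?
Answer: √2755/2 ≈ 26.244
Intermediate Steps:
u(v) = -¼ + 2*v² (u(v) = (v + v)*v - (-1)/(-4) = (2*v)*v - (-1)*(-1)/4 = 2*v² - 1*¼ = 2*v² - ¼ = -¼ + 2*v²)
√(u(b) + 41) = √((-¼ + 2*(-18)²) + 41) = √((-¼ + 2*324) + 41) = √((-¼ + 648) + 41) = √(2591/4 + 41) = √(2755/4) = √2755/2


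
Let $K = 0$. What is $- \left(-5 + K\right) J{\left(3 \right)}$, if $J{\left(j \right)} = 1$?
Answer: $5$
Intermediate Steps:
$- \left(-5 + K\right) J{\left(3 \right)} = - \left(-5 + 0\right) 1 = - \left(-5\right) 1 = \left(-1\right) \left(-5\right) = 5$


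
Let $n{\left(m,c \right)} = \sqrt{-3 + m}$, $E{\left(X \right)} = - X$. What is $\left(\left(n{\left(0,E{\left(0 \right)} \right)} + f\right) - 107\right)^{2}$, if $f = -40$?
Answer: $\left(147 - i \sqrt{3}\right)^{2} \approx 21606.0 - 509.2 i$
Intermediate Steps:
$\left(\left(n{\left(0,E{\left(0 \right)} \right)} + f\right) - 107\right)^{2} = \left(\left(\sqrt{-3 + 0} - 40\right) - 107\right)^{2} = \left(\left(\sqrt{-3} - 40\right) - 107\right)^{2} = \left(\left(i \sqrt{3} - 40\right) - 107\right)^{2} = \left(\left(-40 + i \sqrt{3}\right) - 107\right)^{2} = \left(-147 + i \sqrt{3}\right)^{2}$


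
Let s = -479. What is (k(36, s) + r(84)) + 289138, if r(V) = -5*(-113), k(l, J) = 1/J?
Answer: 138767736/479 ≈ 2.8970e+5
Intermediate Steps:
r(V) = 565
(k(36, s) + r(84)) + 289138 = (1/(-479) + 565) + 289138 = (-1/479 + 565) + 289138 = 270634/479 + 289138 = 138767736/479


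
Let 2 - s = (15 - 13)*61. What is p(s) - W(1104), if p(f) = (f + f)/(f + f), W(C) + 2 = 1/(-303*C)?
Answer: 1003537/334512 ≈ 3.0000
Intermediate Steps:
W(C) = -2 - 1/(303*C) (W(C) = -2 + 1/(-303*C) = -2 - 1/(303*C))
s = -120 (s = 2 - (15 - 13)*61 = 2 - 2*61 = 2 - 1*122 = 2 - 122 = -120)
p(f) = 1 (p(f) = (2*f)/((2*f)) = (2*f)*(1/(2*f)) = 1)
p(s) - W(1104) = 1 - (-2 - 1/303/1104) = 1 - (-2 - 1/303*1/1104) = 1 - (-2 - 1/334512) = 1 - 1*(-669025/334512) = 1 + 669025/334512 = 1003537/334512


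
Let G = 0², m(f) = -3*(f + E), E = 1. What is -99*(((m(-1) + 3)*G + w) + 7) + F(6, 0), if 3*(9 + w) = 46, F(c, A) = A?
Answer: -1320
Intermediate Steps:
m(f) = -3 - 3*f (m(f) = -3*(f + 1) = -3*(1 + f) = -3 - 3*f)
G = 0
w = 19/3 (w = -9 + (⅓)*46 = -9 + 46/3 = 19/3 ≈ 6.3333)
-99*(((m(-1) + 3)*G + w) + 7) + F(6, 0) = -99*((((-3 - 3*(-1)) + 3)*0 + 19/3) + 7) + 0 = -99*((((-3 + 3) + 3)*0 + 19/3) + 7) + 0 = -99*(((0 + 3)*0 + 19/3) + 7) + 0 = -99*((3*0 + 19/3) + 7) + 0 = -99*((0 + 19/3) + 7) + 0 = -99*(19/3 + 7) + 0 = -99*40/3 + 0 = -1320 + 0 = -1320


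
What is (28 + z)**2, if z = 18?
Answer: 2116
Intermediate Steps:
(28 + z)**2 = (28 + 18)**2 = 46**2 = 2116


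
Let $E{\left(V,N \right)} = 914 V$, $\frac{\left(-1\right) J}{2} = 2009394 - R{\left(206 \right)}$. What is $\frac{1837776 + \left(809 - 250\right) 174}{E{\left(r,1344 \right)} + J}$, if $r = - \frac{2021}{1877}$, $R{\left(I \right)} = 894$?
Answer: $- \frac{1816036917}{3770878097} \approx -0.4816$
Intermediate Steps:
$J = -4017000$ ($J = - 2 \left(2009394 - 894\right) = \left(-2\right) 2008500 = -4017000$)
$r = - \frac{2021}{1877}$ ($r = \left(-2021\right) \frac{1}{1877} = - \frac{2021}{1877} \approx -1.0767$)
$\frac{1837776 + \left(809 - 250\right) 174}{E{\left(r,1344 \right)} + J} = \frac{1837776 + \left(809 - 250\right) 174}{914 \left(- \frac{2021}{1877}\right) - 4017000} = \frac{1837776 + 559 \cdot 174}{- \frac{1847194}{1877} - 4017000} = \frac{1837776 + 97266}{- \frac{7541756194}{1877}} = 1935042 \left(- \frac{1877}{7541756194}\right) = - \frac{1816036917}{3770878097}$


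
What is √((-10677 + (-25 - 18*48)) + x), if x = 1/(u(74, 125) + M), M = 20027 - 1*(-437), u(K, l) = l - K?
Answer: I*√4867727171835/20515 ≈ 107.55*I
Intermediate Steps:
M = 20464 (M = 20027 + 437 = 20464)
x = 1/20515 (x = 1/((125 - 1*74) + 20464) = 1/((125 - 74) + 20464) = 1/(51 + 20464) = 1/20515 ≈ 4.8745e-5)
√((-10677 + (-25 - 18*48)) + x) = √((-10677 + (-25 - 18*48)) + 1/20515) = √((-10677 + (-25 - 864)) + 1/20515) = √((-10677 - 889) + 1/20515) = √(-11566 + 1/20515) = √(-237276489/20515) = I*√4867727171835/20515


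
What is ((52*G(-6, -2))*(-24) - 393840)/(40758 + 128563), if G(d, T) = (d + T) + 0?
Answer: -383856/169321 ≈ -2.2670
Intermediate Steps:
G(d, T) = T + d (G(d, T) = (T + d) + 0 = T + d)
((52*G(-6, -2))*(-24) - 393840)/(40758 + 128563) = ((52*(-2 - 6))*(-24) - 393840)/(40758 + 128563) = ((52*(-8))*(-24) - 393840)/169321 = (-416*(-24) - 393840)*(1/169321) = (9984 - 393840)*(1/169321) = -383856*1/169321 = -383856/169321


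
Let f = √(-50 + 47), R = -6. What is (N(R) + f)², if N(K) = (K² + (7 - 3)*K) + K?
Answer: 33 + 12*I*√3 ≈ 33.0 + 20.785*I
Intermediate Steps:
f = I*√3 (f = √(-3) = I*√3 ≈ 1.732*I)
N(K) = K² + 5*K (N(K) = (K² + 4*K) + K = K² + 5*K)
(N(R) + f)² = (-6*(5 - 6) + I*√3)² = (-6*(-1) + I*√3)² = (6 + I*√3)²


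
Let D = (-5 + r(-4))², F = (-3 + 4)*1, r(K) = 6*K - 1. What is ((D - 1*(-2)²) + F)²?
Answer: 804609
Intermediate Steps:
r(K) = -1 + 6*K
F = 1 (F = 1*1 = 1)
D = 900 (D = (-5 + (-1 + 6*(-4)))² = (-5 + (-1 - 24))² = (-5 - 25)² = (-30)² = 900)
((D - 1*(-2)²) + F)² = ((900 - 1*(-2)²) + 1)² = ((900 - 1*4) + 1)² = ((900 - 4) + 1)² = (896 + 1)² = 897² = 804609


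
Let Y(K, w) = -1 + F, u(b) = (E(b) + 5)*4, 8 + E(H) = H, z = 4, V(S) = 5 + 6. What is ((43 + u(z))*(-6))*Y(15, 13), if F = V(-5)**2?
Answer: -33840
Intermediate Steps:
V(S) = 11
F = 121 (F = 11**2 = 121)
E(H) = -8 + H
u(b) = -12 + 4*b (u(b) = ((-8 + b) + 5)*4 = (-3 + b)*4 = -12 + 4*b)
Y(K, w) = 120 (Y(K, w) = -1 + 121 = 120)
((43 + u(z))*(-6))*Y(15, 13) = ((43 + (-12 + 4*4))*(-6))*120 = ((43 + (-12 + 16))*(-6))*120 = ((43 + 4)*(-6))*120 = (47*(-6))*120 = -282*120 = -33840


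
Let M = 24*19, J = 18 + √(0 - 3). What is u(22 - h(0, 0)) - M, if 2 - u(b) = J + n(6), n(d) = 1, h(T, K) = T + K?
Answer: -473 - I*√3 ≈ -473.0 - 1.732*I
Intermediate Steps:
h(T, K) = K + T
J = 18 + I*√3 (J = 18 + √(-3) = 18 + I*√3 ≈ 18.0 + 1.732*I)
u(b) = -17 - I*√3 (u(b) = 2 - ((18 + I*√3) + 1) = 2 - (19 + I*√3) = 2 + (-19 - I*√3) = -17 - I*√3)
M = 456
u(22 - h(0, 0)) - M = (-17 - I*√3) - 1*456 = (-17 - I*√3) - 456 = -473 - I*√3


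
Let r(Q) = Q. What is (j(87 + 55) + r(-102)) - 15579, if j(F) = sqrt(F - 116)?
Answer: -15681 + sqrt(26) ≈ -15676.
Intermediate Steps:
j(F) = sqrt(-116 + F)
(j(87 + 55) + r(-102)) - 15579 = (sqrt(-116 + (87 + 55)) - 102) - 15579 = (sqrt(-116 + 142) - 102) - 15579 = (sqrt(26) - 102) - 15579 = (-102 + sqrt(26)) - 15579 = -15681 + sqrt(26)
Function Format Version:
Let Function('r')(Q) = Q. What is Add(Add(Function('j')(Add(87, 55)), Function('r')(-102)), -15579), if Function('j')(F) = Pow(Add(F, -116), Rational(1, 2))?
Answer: Add(-15681, Pow(26, Rational(1, 2))) ≈ -15676.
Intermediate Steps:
Function('j')(F) = Pow(Add(-116, F), Rational(1, 2))
Add(Add(Function('j')(Add(87, 55)), Function('r')(-102)), -15579) = Add(Add(Pow(Add(-116, Add(87, 55)), Rational(1, 2)), -102), -15579) = Add(Add(Pow(Add(-116, 142), Rational(1, 2)), -102), -15579) = Add(Add(Pow(26, Rational(1, 2)), -102), -15579) = Add(Add(-102, Pow(26, Rational(1, 2))), -15579) = Add(-15681, Pow(26, Rational(1, 2)))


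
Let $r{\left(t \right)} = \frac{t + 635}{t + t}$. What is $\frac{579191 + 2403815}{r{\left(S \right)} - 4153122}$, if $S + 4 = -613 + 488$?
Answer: $- \frac{384807774}{535752991} \approx -0.71826$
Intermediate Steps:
$S = -129$ ($S = -4 + \left(-613 + 488\right) = -4 - 125 = -129$)
$r{\left(t \right)} = \frac{635 + t}{2 t}$
$\frac{579191 + 2403815}{r{\left(S \right)} - 4153122} = \frac{579191 + 2403815}{\frac{635 - 129}{2 \left(-129\right)} - 4153122} = \frac{2983006}{\frac{1}{2} \left(- \frac{1}{129}\right) 506 - 4153122} = \frac{2983006}{- \frac{253}{129} - 4153122} = \frac{2983006}{- \frac{535752991}{129}} = 2983006 \left(- \frac{129}{535752991}\right) = - \frac{384807774}{535752991}$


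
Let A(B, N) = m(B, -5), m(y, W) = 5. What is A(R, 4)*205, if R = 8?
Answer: 1025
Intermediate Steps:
A(B, N) = 5
A(R, 4)*205 = 5*205 = 1025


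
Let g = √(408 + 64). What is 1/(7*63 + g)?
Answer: 441/194009 - 2*√118/194009 ≈ 0.0021611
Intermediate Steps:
g = 2*√118 (g = √472 = 2*√118 ≈ 21.726)
1/(7*63 + g) = 1/(7*63 + 2*√118) = 1/(441 + 2*√118)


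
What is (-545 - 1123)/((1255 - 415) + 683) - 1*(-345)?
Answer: 523767/1523 ≈ 343.90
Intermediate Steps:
(-545 - 1123)/((1255 - 415) + 683) - 1*(-345) = -1668/(840 + 683) + 345 = -1668/1523 + 345 = 523767/1523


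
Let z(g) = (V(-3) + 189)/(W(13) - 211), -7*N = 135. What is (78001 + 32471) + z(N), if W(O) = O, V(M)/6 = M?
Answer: 2430365/22 ≈ 1.1047e+5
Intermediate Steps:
N = -135/7 (N = -⅐*135 = -135/7 ≈ -19.286)
V(M) = 6*M
z(g) = -19/22 (z(g) = (6*(-3) + 189)/(13 - 211) = (-18 + 189)/(-198) = 171*(-1/198) = -19/22)
(78001 + 32471) + z(N) = (78001 + 32471) - 19/22 = 110472 - 19/22 = 2430365/22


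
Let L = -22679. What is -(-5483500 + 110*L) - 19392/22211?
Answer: 177203558698/22211 ≈ 7.9782e+6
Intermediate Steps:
-(-5483500 + 110*L) - 19392/22211 = -110/(1/(-22679 - 49850)) - 19392/22211 = -110/(1/(-72529)) - 19392*1/22211 = -110/(-1/72529) - 19392/22211 = -110*(-72529) - 19392/22211 = 7978190 - 19392/22211 = 177203558698/22211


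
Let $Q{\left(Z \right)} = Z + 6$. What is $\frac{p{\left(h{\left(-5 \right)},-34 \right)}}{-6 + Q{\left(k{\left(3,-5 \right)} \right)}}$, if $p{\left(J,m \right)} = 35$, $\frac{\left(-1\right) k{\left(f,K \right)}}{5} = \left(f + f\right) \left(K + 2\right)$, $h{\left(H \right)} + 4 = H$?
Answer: $\frac{7}{18} \approx 0.38889$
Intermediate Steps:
$h{\left(H \right)} = -4 + H$
$k{\left(f,K \right)} = - 10 f \left(2 + K\right)$ ($k{\left(f,K \right)} = - 5 \left(f + f\right) \left(K + 2\right) = - 5 \cdot 2 f \left(2 + K\right) = - 10 f \left(2 + K\right)$)
$Q{\left(Z \right)} = 6 + Z$
$\frac{p{\left(h{\left(-5 \right)},-34 \right)}}{-6 + Q{\left(k{\left(3,-5 \right)} \right)}} = \frac{35}{-6 - \left(-6 + 30 \left(2 - 5\right)\right)} = \frac{35}{-6 - \left(-6 + 30 \left(-3\right)\right)} = \frac{35}{-6 + \left(6 + 90\right)} = \frac{35}{-6 + 96} = \frac{35}{90} = 35 \cdot \frac{1}{90} = \frac{7}{18}$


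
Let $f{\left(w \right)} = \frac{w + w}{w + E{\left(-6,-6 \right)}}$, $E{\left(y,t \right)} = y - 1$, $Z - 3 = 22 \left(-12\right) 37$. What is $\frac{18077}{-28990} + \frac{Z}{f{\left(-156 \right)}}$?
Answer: $- \frac{591652283}{115960} \approx -5102.2$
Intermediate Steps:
$Z = -9765$ ($Z = 3 + 22 \left(-12\right) 37 = 3 - 9768 = -9765$)
$E{\left(y,t \right)} = -1 + y$
$f{\left(w \right)} = \frac{2 w}{-7 + w}$ ($f{\left(w \right)} = \frac{w + w}{w - 7} = \frac{2 w}{w - 7} = \frac{2 w}{-7 + w}$)
$\frac{18077}{-28990} + \frac{Z}{f{\left(-156 \right)}} = \frac{18077}{-28990} - \frac{9765}{2 \left(-156\right) \frac{1}{-7 - 156}} = 18077 \left(- \frac{1}{28990}\right) - \frac{9765}{2 \left(-156\right) \frac{1}{-163}} = - \frac{18077}{28990} - \frac{9765}{2 \left(-156\right) \left(- \frac{1}{163}\right)} = - \frac{18077}{28990} - \frac{9765}{\frac{312}{163}} = - \frac{18077}{28990} - \frac{530565}{104} = - \frac{591652283}{115960}$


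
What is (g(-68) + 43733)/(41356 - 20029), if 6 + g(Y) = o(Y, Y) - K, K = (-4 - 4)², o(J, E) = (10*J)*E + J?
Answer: 29945/7109 ≈ 4.2123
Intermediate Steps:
o(J, E) = J + 10*E*J (o(J, E) = 10*E*J + J = J + 10*E*J)
K = 64 (K = (-8)² = 64)
g(Y) = -70 + Y*(1 + 10*Y) (g(Y) = -6 + (Y*(1 + 10*Y) - 1*64) = -6 + (Y*(1 + 10*Y) - 64) = -6 + (-64 + Y*(1 + 10*Y)) = -70 + Y*(1 + 10*Y))
(g(-68) + 43733)/(41356 - 20029) = ((-70 - 68*(1 + 10*(-68))) + 43733)/(41356 - 20029) = ((-70 - 68*(1 - 680)) + 43733)/21327 = ((-70 - 68*(-679)) + 43733)*(1/21327) = ((-70 + 46172) + 43733)*(1/21327) = (46102 + 43733)*(1/21327) = 89835*(1/21327) = 29945/7109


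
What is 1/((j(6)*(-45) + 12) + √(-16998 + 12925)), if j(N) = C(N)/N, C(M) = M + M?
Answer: -78/10157 - I*√4073/10157 ≈ -0.0076794 - 0.0062834*I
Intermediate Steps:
C(M) = 2*M
j(N) = 2 (j(N) = (2*N)/N = 2)
1/((j(6)*(-45) + 12) + √(-16998 + 12925)) = 1/((2*(-45) + 12) + √(-16998 + 12925)) = 1/((-90 + 12) + √(-4073)) = 1/(-78 + I*√4073)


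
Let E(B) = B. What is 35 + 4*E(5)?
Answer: 55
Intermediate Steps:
35 + 4*E(5) = 35 + 4*5 = 35 + 20 = 55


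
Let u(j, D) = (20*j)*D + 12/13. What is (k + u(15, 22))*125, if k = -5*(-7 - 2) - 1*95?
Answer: 10645250/13 ≈ 8.1887e+5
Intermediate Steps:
u(j, D) = 12/13 + 20*D*j (u(j, D) = 20*D*j + 12*(1/13) = 20*D*j + 12/13 = 12/13 + 20*D*j)
k = -50 (k = -5*(-9) - 95 = 45 - 95 = -50)
(k + u(15, 22))*125 = (-50 + (12/13 + 20*22*15))*125 = (-50 + (12/13 + 6600))*125 = (-50 + 85812/13)*125 = (85162/13)*125 = 10645250/13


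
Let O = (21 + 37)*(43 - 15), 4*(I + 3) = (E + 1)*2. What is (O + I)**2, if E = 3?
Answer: 2634129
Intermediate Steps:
I = -1 (I = -3 + ((3 + 1)*2)/4 = -3 + (4*2)/4 = -3 + (1/4)*8 = -3 + 2 = -1)
O = 1624 (O = 58*28 = 1624)
(O + I)**2 = (1624 - 1)**2 = 1623**2 = 2634129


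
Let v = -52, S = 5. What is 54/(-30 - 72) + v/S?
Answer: -929/85 ≈ -10.929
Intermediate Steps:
54/(-30 - 72) + v/S = 54/(-30 - 72) - 52/5 = 54/(-102) - 52*⅕ = 54*(-1/102) - 52/5 = -9/17 - 52/5 = -929/85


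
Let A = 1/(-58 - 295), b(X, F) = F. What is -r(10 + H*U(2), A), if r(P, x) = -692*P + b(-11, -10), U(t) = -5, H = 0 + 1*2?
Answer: 10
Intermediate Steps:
H = 2 (H = 0 + 2 = 2)
A = -1/353 (A = 1/(-353) = -1/353 ≈ -0.0028329)
r(P, x) = -10 - 692*P (r(P, x) = -692*P - 10 = -10 - 692*P)
-r(10 + H*U(2), A) = -(-10 - 692*(10 + 2*(-5))) = -(-10 - 692*(10 - 10)) = -(-10 - 692*0) = -(-10 + 0) = -1*(-10) = 10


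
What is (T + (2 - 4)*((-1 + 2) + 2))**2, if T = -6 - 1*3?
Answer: 225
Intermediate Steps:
T = -9 (T = -6 - 3 = -9)
(T + (2 - 4)*((-1 + 2) + 2))**2 = (-9 + (2 - 4)*((-1 + 2) + 2))**2 = (-9 - 2*(1 + 2))**2 = (-9 - 2*3)**2 = (-9 - 6)**2 = (-15)**2 = 225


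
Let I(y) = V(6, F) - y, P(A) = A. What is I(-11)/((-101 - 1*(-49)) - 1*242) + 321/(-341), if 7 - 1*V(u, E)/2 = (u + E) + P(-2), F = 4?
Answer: -32481/33418 ≈ -0.97196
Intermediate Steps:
V(u, E) = 18 - 2*E - 2*u (V(u, E) = 14 - 2*((u + E) - 2) = 14 - 2*((E + u) - 2) = 14 - 2*(-2 + E + u) = 14 + (4 - 2*E - 2*u) = 18 - 2*E - 2*u)
I(y) = -2 - y (I(y) = (18 - 2*4 - 2*6) - y = (18 - 8 - 12) - y = -2 - y)
I(-11)/((-101 - 1*(-49)) - 1*242) + 321/(-341) = (-2 - 1*(-11))/((-101 - 1*(-49)) - 1*242) + 321/(-341) = (-2 + 11)/((-101 + 49) - 242) + 321*(-1/341) = 9/(-52 - 242) - 321/341 = 9/(-294) - 321/341 = 9*(-1/294) - 321/341 = -3/98 - 321/341 = -32481/33418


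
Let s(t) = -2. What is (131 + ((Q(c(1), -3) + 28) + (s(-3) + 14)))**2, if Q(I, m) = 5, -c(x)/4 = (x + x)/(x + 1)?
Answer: 30976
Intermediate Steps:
c(x) = -8*x/(1 + x) (c(x) = -4*(x + x)/(x + 1) = -4*2*x/(1 + x) = -8*x/(1 + x))
(131 + ((Q(c(1), -3) + 28) + (s(-3) + 14)))**2 = (131 + ((5 + 28) + (-2 + 14)))**2 = (131 + (33 + 12))**2 = (131 + 45)**2 = 176**2 = 30976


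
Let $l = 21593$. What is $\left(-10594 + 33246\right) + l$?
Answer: $44245$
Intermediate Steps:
$\left(-10594 + 33246\right) + l = \left(-10594 + 33246\right) + 21593 = 22652 + 21593 = 44245$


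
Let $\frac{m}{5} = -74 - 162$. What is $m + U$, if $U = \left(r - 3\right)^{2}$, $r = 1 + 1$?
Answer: $-1179$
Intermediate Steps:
$r = 2$
$U = 1$ ($U = \left(2 - 3\right)^{2} = \left(-1\right)^{2} = 1$)
$m = -1180$ ($m = 5 \left(-74 - 162\right) = 5 \left(-236\right) = -1180$)
$m + U = -1180 + 1 = -1179$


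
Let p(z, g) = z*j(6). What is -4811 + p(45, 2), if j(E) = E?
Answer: -4541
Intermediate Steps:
p(z, g) = 6*z (p(z, g) = z*6 = 6*z)
-4811 + p(45, 2) = -4811 + 6*45 = -4811 + 270 = -4541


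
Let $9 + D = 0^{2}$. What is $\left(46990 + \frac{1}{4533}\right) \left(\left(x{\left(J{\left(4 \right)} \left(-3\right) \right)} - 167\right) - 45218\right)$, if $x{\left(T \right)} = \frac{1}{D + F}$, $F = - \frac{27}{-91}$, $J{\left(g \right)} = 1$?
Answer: $- \frac{7656491187157381}{3590136} \approx -2.1326 \cdot 10^{9}$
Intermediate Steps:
$D = -9$ ($D = -9 + 0^{2} = -9 + 0 = -9$)
$F = \frac{27}{91}$ ($F = \left(-27\right) \left(- \frac{1}{91}\right) = \frac{27}{91} \approx 0.2967$)
$x{\left(T \right)} = - \frac{91}{792}$ ($x{\left(T \right)} = \frac{1}{-9 + \frac{27}{91}} = \frac{1}{- \frac{792}{91}} = - \frac{91}{792}$)
$\left(46990 + \frac{1}{4533}\right) \left(\left(x{\left(J{\left(4 \right)} \left(-3\right) \right)} - 167\right) - 45218\right) = \left(46990 + \frac{1}{4533}\right) \left(\left(- \frac{91}{792} - 167\right) - 45218\right) = \left(46990 + \frac{1}{4533}\right) \left(- \frac{132355}{792} - 45218\right) = \frac{213005671}{4533} \left(- \frac{35945011}{792}\right) = - \frac{7656491187157381}{3590136}$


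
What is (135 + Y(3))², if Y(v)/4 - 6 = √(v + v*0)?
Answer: 25329 + 1272*√3 ≈ 27532.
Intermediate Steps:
Y(v) = 24 + 4*√v (Y(v) = 24 + 4*√(v + v*0) = 24 + 4*√(v + 0) = 24 + 4*√v)
(135 + Y(3))² = (135 + (24 + 4*√3))² = (159 + 4*√3)²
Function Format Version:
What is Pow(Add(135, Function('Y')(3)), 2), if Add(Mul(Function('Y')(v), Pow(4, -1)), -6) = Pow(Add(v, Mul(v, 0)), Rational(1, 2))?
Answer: Add(25329, Mul(1272, Pow(3, Rational(1, 2)))) ≈ 27532.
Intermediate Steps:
Function('Y')(v) = Add(24, Mul(4, Pow(v, Rational(1, 2)))) (Function('Y')(v) = Add(24, Mul(4, Pow(Add(v, Mul(v, 0)), Rational(1, 2)))) = Add(24, Mul(4, Pow(Add(v, 0), Rational(1, 2)))) = Add(24, Mul(4, Pow(v, Rational(1, 2)))))
Pow(Add(135, Function('Y')(3)), 2) = Pow(Add(135, Add(24, Mul(4, Pow(3, Rational(1, 2))))), 2) = Pow(Add(159, Mul(4, Pow(3, Rational(1, 2)))), 2)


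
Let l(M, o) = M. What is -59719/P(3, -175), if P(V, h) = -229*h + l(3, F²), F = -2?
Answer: -59719/40078 ≈ -1.4901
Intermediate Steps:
P(V, h) = 3 - 229*h (P(V, h) = -229*h + 3 = 3 - 229*h)
-59719/P(3, -175) = -59719/(3 - 229*(-175)) = -59719/(3 + 40075) = -59719/40078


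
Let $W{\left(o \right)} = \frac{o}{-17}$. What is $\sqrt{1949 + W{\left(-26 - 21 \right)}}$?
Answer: $\frac{2 \sqrt{141015}}{17} \approx 44.179$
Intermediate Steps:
$W{\left(o \right)} = - \frac{o}{17}$ ($W{\left(o \right)} = o \left(- \frac{1}{17}\right) = - \frac{o}{17}$)
$\sqrt{1949 + W{\left(-26 - 21 \right)}} = \sqrt{1949 - \frac{-26 - 21}{17}} = \sqrt{1949 - - \frac{47}{17}} = \sqrt{1949 + \frac{47}{17}} = \sqrt{\frac{33180}{17}} = \frac{2 \sqrt{141015}}{17}$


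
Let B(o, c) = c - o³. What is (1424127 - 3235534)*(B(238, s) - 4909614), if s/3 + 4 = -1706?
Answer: 33322672154512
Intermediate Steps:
s = -5130 (s = -12 + 3*(-1706) = -12 - 5118 = -5130)
(1424127 - 3235534)*(B(238, s) - 4909614) = (1424127 - 3235534)*((-5130 - 1*238³) - 4909614) = -1811407*((-5130 - 1*13481272) - 4909614) = -1811407*((-5130 - 13481272) - 4909614) = -1811407*(-13486402 - 4909614) = -1811407*(-18396016) = 33322672154512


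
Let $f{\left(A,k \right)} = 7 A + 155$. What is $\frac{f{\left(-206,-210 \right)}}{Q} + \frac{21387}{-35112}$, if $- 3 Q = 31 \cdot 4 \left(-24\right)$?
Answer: $- \frac{2766877}{1451296} \approx -1.9065$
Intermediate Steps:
$f{\left(A,k \right)} = 155 + 7 A$
$Q = 992$ ($Q = - \frac{31 \cdot 4 \left(-24\right)}{3} = - \frac{124 \left(-24\right)}{3} = \left(- \frac{1}{3}\right) \left(-2976\right) = 992$)
$\frac{f{\left(-206,-210 \right)}}{Q} + \frac{21387}{-35112} = \frac{155 + 7 \left(-206\right)}{992} + \frac{21387}{-35112} = \left(155 - 1442\right) \frac{1}{992} + 21387 \left(- \frac{1}{35112}\right) = \left(-1287\right) \frac{1}{992} - \frac{7129}{11704} = - \frac{1287}{992} - \frac{7129}{11704} = - \frac{2766877}{1451296}$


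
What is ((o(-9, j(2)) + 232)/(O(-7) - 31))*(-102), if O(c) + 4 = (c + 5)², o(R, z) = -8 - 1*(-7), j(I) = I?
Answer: 23562/31 ≈ 760.06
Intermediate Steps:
o(R, z) = -1 (o(R, z) = -8 + 7 = -1)
O(c) = -4 + (5 + c)² (O(c) = -4 + (c + 5)² = -4 + (5 + c)²)
((o(-9, j(2)) + 232)/(O(-7) - 31))*(-102) = ((-1 + 232)/((-4 + (5 - 7)²) - 31))*(-102) = (231/((-4 + (-2)²) - 31))*(-102) = (231/((-4 + 4) - 31))*(-102) = (231/(0 - 31))*(-102) = (231/(-31))*(-102) = (231*(-1/31))*(-102) = -231/31*(-102) = 23562/31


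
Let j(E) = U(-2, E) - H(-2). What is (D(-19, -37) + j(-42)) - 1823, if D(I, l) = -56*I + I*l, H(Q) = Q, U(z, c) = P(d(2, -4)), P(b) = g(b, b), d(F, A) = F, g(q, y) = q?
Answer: -52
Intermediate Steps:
P(b) = b
U(z, c) = 2
j(E) = 4 (j(E) = 2 - 1*(-2) = 2 + 2 = 4)
(D(-19, -37) + j(-42)) - 1823 = (-19*(-56 - 37) + 4) - 1823 = (-19*(-93) + 4) - 1823 = (1767 + 4) - 1823 = 1771 - 1823 = -52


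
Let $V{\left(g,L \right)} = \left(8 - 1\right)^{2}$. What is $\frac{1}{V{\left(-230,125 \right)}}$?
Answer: $\frac{1}{49} \approx 0.020408$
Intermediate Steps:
$V{\left(g,L \right)} = 49$ ($V{\left(g,L \right)} = 7^{2} = 49$)
$\frac{1}{V{\left(-230,125 \right)}} = \frac{1}{49}$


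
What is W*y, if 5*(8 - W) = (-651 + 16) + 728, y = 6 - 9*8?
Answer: 3498/5 ≈ 699.60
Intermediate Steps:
y = -66 (y = 6 - 72 = -66)
W = -53/5 (W = 8 - ((-651 + 16) + 728)/5 = 8 - (-635 + 728)/5 = 8 - ⅕*93 = 8 - 93/5 = -53/5 ≈ -10.600)
W*y = -53/5*(-66) = 3498/5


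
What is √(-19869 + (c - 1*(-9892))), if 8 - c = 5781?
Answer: 15*I*√70 ≈ 125.5*I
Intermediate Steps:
c = -5773 (c = 8 - 1*5781 = 8 - 5781 = -5773)
√(-19869 + (c - 1*(-9892))) = √(-19869 + (-5773 - 1*(-9892))) = √(-19869 + (-5773 + 9892)) = √(-19869 + 4119) = √(-15750) = 15*I*√70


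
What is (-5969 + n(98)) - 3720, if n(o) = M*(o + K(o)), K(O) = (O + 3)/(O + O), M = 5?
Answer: -1802499/196 ≈ -9196.4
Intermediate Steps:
K(O) = (3 + O)/(2*O) (K(O) = (3 + O)/((2*O)) = (3 + O)*(1/(2*O)) = (3 + O)/(2*O))
n(o) = 5*o + 5*(3 + o)/(2*o) (n(o) = 5*(o + (3 + o)/(2*o)) = 5*o + 5*(3 + o)/(2*o))
(-5969 + n(98)) - 3720 = (-5969 + (5/2 + 5*98 + (15/2)/98)) - 3720 = (-5969 + (5/2 + 490 + (15/2)*(1/98))) - 3720 = (-5969 + (5/2 + 490 + 15/196)) - 3720 = (-5969 + 96545/196) - 3720 = -1073379/196 - 3720 = -1802499/196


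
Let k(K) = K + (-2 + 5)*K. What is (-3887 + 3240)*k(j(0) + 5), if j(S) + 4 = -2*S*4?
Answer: -2588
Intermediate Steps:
j(S) = -4 - 8*S (j(S) = -4 - 2*S*4 = -4 - 8*S)
k(K) = 4*K (k(K) = K + 3*K = 4*K)
(-3887 + 3240)*k(j(0) + 5) = (-3887 + 3240)*(4*((-4 - 8*0) + 5)) = -2588*((-4 + 0) + 5) = -2588*(-4 + 5) = -2588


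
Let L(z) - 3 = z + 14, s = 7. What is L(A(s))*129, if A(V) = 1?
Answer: 2322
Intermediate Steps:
L(z) = 17 + z (L(z) = 3 + (z + 14) = 3 + (14 + z) = 17 + z)
L(A(s))*129 = (17 + 1)*129 = 18*129 = 2322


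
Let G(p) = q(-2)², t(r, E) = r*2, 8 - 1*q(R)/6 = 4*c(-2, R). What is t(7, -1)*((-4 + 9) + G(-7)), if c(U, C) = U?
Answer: 129094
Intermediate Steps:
q(R) = 96 (q(R) = 48 - 24*(-2) = 48 - 6*(-8) = 48 + 48 = 96)
t(r, E) = 2*r
G(p) = 9216 (G(p) = 96² = 9216)
t(7, -1)*((-4 + 9) + G(-7)) = (2*7)*((-4 + 9) + 9216) = 14*(5 + 9216) = 14*9221 = 129094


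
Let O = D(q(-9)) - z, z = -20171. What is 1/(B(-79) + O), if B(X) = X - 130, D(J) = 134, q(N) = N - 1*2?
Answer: 1/20096 ≈ 4.9761e-5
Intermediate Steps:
q(N) = -2 + N (q(N) = N - 2 = -2 + N)
B(X) = -130 + X
O = 20305 (O = 134 - 1*(-20171) = 134 + 20171 = 20305)
1/(B(-79) + O) = 1/((-130 - 79) + 20305) = 1/(-209 + 20305) = 1/20096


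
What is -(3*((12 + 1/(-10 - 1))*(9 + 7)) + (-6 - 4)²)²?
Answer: -54582544/121 ≈ -4.5110e+5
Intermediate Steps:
-(3*((12 + 1/(-10 - 1))*(9 + 7)) + (-6 - 4)²)² = -(3*((12 + 1/(-11))*16) + (-10)²)² = -(3*((12 - 1/11)*16) + 100)² = -(3*((131/11)*16) + 100)² = -(3*(2096/11) + 100)² = -(6288/11 + 100)² = -(7388/11)² = -1*54582544/121 = -54582544/121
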